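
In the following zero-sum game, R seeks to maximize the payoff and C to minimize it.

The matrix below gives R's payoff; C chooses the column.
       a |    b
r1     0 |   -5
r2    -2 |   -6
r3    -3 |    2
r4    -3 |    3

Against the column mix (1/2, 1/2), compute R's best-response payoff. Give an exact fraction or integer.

r1: (0)·(1/2) + (-5)·(1/2) = -5/2.
r2: (-2)·(1/2) + (-6)·(1/2) = -4.
r3: (-3)·(1/2) + (2)·(1/2) = -1/2.
r4: (-3)·(1/2) + (3)·(1/2) = 0.
The best pure response is r4 with expected payoff 0.

0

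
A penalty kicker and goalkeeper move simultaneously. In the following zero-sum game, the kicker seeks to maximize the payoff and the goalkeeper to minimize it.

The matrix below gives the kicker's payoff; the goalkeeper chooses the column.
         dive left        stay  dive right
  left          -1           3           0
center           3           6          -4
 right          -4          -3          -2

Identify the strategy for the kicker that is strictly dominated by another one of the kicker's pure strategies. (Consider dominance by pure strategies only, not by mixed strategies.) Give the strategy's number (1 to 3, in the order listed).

Compare right with left: -1 > -4, 3 > -3, 0 > -2.
So left strictly dominates right for the kicker; right is strictly dominated.

3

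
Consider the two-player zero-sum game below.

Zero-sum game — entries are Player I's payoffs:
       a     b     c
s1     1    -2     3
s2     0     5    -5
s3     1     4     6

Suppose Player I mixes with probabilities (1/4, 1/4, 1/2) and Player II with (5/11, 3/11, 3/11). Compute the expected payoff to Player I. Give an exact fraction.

Against (5/11, 3/11, 3/11), each row's expected payoff is s1: 8/11; s2: 0; s3: 35/11.
Taking the (1/4, 1/4, 1/2)-weighted average: (1/4)·(8/11) + (1/4)·(0) + (1/2)·(35/11) = 39/22.

39/22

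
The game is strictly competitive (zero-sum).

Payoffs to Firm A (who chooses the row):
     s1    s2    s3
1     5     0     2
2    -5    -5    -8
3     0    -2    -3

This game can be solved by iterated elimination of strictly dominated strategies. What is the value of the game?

Column s1 is strictly dominated by s3 for Firm B (2<5, -8<-5, -3<0); eliminate s1.
Row 2 is strictly dominated by row 1 (0>-5, 2>-8); eliminate 2.
Row 3 is strictly dominated by row 1 (0>-2, 2>-3); eliminate 3.
Column s3 is strictly dominated by s2 for Firm B (0<2); eliminate s3.
Only (1, s2) remains, with payoff 0.

0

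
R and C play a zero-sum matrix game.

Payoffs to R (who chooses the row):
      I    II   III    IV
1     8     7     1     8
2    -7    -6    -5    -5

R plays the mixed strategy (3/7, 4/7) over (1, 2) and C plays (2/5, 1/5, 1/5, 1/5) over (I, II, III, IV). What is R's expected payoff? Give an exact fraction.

Against (2/5, 1/5, 1/5, 1/5), each row's expected payoff is 1: 32/5; 2: -6.
Taking the (3/7, 4/7)-weighted average: (3/7)·(32/5) + (4/7)·(-6) = -24/35.

-24/35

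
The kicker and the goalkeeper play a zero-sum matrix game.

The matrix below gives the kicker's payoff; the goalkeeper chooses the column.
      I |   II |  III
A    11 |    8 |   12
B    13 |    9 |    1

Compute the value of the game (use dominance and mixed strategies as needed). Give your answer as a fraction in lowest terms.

25/3

Column I is strictly dominated by II for the goalkeeper (it gives the kicker more in every row).
The remaining 2×2 game on (A, B) × (II, III) has no saddle point. Let the kicker play A with probability p; indifference gives 8p + 9(1−p) = 12p + (1−p), so p = 2/3.
Similarly the goalkeeper's optimal q on II is 11/12, and the value is 8·(11/12) + (12)·(1/12) = 25/3.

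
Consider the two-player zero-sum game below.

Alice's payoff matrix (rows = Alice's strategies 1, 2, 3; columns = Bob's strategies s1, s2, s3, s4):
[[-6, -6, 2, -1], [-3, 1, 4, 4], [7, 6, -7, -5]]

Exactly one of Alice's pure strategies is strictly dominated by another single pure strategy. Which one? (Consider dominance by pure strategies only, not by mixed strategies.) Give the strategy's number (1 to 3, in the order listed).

1

Compare 1 with 2: -3 > -6, 1 > -6, 4 > 2, 4 > -1.
So 2 strictly dominates 1 for Alice; 1 is strictly dominated.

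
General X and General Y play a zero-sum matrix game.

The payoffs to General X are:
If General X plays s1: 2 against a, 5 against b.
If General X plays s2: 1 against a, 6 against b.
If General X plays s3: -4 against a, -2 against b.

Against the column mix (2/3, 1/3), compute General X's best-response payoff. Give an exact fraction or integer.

s1: (2)·(2/3) + (5)·(1/3) = 3.
s2: (1)·(2/3) + (6)·(1/3) = 8/3.
s3: (-4)·(2/3) + (-2)·(1/3) = -10/3.
The best pure response is s1 with expected payoff 3.

3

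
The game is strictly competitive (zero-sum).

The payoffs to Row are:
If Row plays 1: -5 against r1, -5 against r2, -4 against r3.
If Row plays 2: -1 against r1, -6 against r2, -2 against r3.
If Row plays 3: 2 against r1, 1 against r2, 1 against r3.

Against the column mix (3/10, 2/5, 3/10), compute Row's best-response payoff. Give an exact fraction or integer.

13/10

1: (-5)·(3/10) + (-5)·(2/5) + (-4)·(3/10) = -47/10.
2: (-1)·(3/10) + (-6)·(2/5) + (-2)·(3/10) = -33/10.
3: (2)·(3/10) + (1)·(2/5) + (1)·(3/10) = 13/10.
The best pure response is 3 with expected payoff 13/10.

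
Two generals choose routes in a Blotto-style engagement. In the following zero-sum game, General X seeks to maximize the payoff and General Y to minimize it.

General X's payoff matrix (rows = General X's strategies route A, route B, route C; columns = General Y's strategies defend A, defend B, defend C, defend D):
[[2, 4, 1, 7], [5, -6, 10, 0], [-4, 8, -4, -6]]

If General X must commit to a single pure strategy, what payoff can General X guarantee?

1

The worst-case payoff for each row is route A: 1, route B: -6, route C: -6.
The best of these is 1.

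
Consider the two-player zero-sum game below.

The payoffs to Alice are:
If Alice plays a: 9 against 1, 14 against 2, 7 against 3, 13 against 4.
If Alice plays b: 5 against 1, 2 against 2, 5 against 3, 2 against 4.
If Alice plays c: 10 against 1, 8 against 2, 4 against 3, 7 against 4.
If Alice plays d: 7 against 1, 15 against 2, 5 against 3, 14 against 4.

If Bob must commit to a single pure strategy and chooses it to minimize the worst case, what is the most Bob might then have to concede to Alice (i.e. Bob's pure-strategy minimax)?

7

The worst case (largest entry) in each column is 1: 10, 2: 15, 3: 7, 4: 14.
The best (smallest) of these is 7.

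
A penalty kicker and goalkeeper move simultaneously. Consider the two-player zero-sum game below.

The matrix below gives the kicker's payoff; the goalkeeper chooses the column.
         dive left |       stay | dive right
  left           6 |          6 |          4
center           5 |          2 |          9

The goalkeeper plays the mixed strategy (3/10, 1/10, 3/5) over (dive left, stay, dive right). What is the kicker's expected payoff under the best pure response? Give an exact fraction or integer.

left: (6)·(3/10) + (6)·(1/10) + (4)·(3/5) = 24/5.
center: (5)·(3/10) + (2)·(1/10) + (9)·(3/5) = 71/10.
The best pure response is center with expected payoff 71/10.

71/10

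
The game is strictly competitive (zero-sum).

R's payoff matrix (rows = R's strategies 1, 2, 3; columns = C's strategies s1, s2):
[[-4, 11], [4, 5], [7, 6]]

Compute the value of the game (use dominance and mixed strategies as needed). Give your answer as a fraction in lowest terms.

Row 2 is strictly dominated by row 3, so R never plays it.
The remaining 2×2 game on (1, 3) × (s1, s2) has no saddle point. Let R play 1 with probability p; indifference gives −4p + 7(1−p) = 11p + 6(1−p), so p = 1/16.
Similarly C's optimal q on s1 is 5/16, and the value is -4·(5/16) + (11)·(11/16) = 101/16.

101/16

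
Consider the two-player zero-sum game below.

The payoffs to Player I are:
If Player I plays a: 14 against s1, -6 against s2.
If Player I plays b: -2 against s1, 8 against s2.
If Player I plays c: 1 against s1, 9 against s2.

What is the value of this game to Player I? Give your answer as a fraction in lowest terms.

33/7

Row b is strictly dominated by row c, so Player I never plays it.
The remaining 2×2 game on (a, c) × (s1, s2) has no saddle point. Let Player I play a with probability p; indifference gives 14p + (1−p) = −6p + 9(1−p), so p = 2/7.
Similarly Player II's optimal q on s1 is 15/28, and the value is 14·(15/28) + (-6)·(13/28) = 33/7.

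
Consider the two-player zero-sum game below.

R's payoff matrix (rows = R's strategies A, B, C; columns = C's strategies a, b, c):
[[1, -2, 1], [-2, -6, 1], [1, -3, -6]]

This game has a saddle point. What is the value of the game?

-2

Row minima: -2, -6, -6 → R's maximin is -2.
Column maxima: 1, -2, 1 → C's minimax is -2.
They coincide at (A, b), so the value is -2.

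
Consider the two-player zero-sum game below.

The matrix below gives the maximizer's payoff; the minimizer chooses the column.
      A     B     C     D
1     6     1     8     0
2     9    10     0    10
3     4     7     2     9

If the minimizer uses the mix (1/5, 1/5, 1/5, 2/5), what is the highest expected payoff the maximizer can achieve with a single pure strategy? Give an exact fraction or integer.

39/5

1: (6)·(1/5) + (1)·(1/5) + (8)·(1/5) + (0)·(2/5) = 3.
2: (9)·(1/5) + (10)·(1/5) + (0)·(1/5) + (10)·(2/5) = 39/5.
3: (4)·(1/5) + (7)·(1/5) + (2)·(1/5) + (9)·(2/5) = 31/5.
The best pure response is 2 with expected payoff 39/5.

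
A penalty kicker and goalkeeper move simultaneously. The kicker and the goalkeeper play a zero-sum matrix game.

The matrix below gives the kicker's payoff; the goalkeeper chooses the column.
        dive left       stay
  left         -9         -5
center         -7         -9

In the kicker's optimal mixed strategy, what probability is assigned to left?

Row minima are -9 and -9, so the kicker's maximin is -9; column maxima are -7 and -5, so the goalkeeper's minimax is -7. These differ, so the equilibrium is in mixed strategies.
Let the kicker play left with probability p. The goalkeeper is indifferent when −9p − 7(1−p) = −5p − 9(1−p), giving p = 1/3.

1/3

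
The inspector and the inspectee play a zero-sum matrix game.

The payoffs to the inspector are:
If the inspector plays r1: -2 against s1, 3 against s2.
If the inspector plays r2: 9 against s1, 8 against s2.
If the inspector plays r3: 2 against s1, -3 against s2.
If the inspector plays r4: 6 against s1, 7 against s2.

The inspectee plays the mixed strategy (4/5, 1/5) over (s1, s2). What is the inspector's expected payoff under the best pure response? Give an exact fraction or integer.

44/5

r1: (-2)·(4/5) + (3)·(1/5) = -1.
r2: (9)·(4/5) + (8)·(1/5) = 44/5.
r3: (2)·(4/5) + (-3)·(1/5) = 1.
r4: (6)·(4/5) + (7)·(1/5) = 31/5.
The best pure response is r2 with expected payoff 44/5.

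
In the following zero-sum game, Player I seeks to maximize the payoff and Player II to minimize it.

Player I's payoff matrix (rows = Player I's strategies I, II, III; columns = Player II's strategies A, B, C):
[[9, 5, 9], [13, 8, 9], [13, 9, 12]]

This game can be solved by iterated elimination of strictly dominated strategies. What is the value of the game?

Row I is strictly dominated by row III (13>9, 9>5, 12>9); eliminate I.
Column C is strictly dominated by B for Player II (8<9, 9<12); eliminate C.
Column A is strictly dominated by B for Player II (8<13, 9<13); eliminate A.
Row II is strictly dominated by row III (9>8); eliminate II.
Only (III, B) remains, with payoff 9.

9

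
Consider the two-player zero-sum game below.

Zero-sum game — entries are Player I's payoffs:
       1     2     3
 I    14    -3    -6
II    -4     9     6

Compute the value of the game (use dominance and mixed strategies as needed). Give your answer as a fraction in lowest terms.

2

Column 2 is strictly dominated by 3 for Player II (it gives Player I more in every row).
The remaining 2×2 game on (I, II) × (1, 3) has no saddle point. Let Player I play I with probability p; indifference gives 14p − 4(1−p) = −6p + 6(1−p), so p = 1/3.
Similarly Player II's optimal q on 1 is 2/5, and the value is 14·(2/5) + (-6)·(3/5) = 2.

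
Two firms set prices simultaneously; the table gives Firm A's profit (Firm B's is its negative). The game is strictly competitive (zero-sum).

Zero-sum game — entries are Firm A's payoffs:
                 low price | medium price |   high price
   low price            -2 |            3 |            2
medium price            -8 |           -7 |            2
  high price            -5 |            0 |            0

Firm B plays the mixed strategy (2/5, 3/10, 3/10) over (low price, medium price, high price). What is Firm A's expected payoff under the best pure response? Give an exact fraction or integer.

low price: (-2)·(2/5) + (3)·(3/10) + (2)·(3/10) = 7/10.
medium price: (-8)·(2/5) + (-7)·(3/10) + (2)·(3/10) = -47/10.
high price: (-5)·(2/5) + (0)·(3/10) + (0)·(3/10) = -2.
The best pure response is low price with expected payoff 7/10.

7/10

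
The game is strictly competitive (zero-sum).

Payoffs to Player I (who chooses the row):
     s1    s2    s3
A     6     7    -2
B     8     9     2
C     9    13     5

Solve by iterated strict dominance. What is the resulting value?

Column s1 is strictly dominated by s3 for Player II (-2<6, 2<8, 5<9); eliminate s1.
Row A is strictly dominated by row B (9>7, 2>-2); eliminate A.
Column s2 is strictly dominated by s3 for Player II (2<9, 5<13); eliminate s2.
Row B is strictly dominated by row C (5>2); eliminate B.
Only (C, s3) remains, with payoff 5.

5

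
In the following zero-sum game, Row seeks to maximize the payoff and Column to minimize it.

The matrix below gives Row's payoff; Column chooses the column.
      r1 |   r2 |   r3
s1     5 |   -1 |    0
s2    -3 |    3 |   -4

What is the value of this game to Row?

Column r1 is strictly dominated by r3 for Column (it gives Row more in every row).
The remaining 2×2 game on (s1, s2) × (r2, r3) has no saddle point. Let Row play s1 with probability p; indifference gives −p + 3(1−p) = −4(1−p), so p = 7/8.
Similarly Column's optimal q on r2 is 1/2, and the value is -1·(1/2) + (0)·(1/2) = -1/2.

-1/2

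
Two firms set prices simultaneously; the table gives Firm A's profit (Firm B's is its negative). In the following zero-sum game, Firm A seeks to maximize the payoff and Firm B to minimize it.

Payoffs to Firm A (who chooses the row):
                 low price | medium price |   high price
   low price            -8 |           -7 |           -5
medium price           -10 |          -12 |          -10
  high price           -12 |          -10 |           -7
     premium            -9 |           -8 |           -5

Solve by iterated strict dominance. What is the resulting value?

-8

Row medium price is strictly dominated by row low price (-8>-10, -7>-12, -5>-10); eliminate medium price.
Row high price is strictly dominated by row low price (-8>-12, -7>-10, -5>-7); eliminate high price.
Column high price is strictly dominated by low price for Firm B (-8<-5, -9<-5); eliminate high price.
Row premium is strictly dominated by row low price (-8>-9, -7>-8); eliminate premium.
Column medium price is strictly dominated by low price for Firm B (-8<-7); eliminate medium price.
Only (low price, low price) remains, with payoff -8.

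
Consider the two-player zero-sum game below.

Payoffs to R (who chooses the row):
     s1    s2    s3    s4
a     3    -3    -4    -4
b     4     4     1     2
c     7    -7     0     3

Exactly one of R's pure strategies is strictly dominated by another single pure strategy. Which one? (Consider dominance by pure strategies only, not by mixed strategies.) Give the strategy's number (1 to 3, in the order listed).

Compare a with b: 4 > 3, 4 > -3, 1 > -4, 2 > -4.
So b strictly dominates a for R; a is strictly dominated.

1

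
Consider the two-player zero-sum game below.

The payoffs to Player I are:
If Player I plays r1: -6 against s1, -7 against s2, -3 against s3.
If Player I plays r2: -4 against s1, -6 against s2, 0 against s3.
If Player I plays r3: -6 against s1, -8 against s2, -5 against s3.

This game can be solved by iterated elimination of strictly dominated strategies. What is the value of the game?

Column s1 is strictly dominated by s2 for Player II (-7<-6, -6<-4, -8<-6); eliminate s1.
Row r3 is strictly dominated by row r1 (-7>-8, -3>-5); eliminate r3.
Column s3 is strictly dominated by s2 for Player II (-7<-3, -6<0); eliminate s3.
Row r1 is strictly dominated by row r2 (-6>-7); eliminate r1.
Only (r2, s2) remains, with payoff -6.

-6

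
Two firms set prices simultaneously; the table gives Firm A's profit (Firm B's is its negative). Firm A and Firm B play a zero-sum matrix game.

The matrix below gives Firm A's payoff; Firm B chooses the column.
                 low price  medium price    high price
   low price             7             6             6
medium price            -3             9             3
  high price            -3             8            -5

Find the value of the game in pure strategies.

Row minima: 6, -3, -5 → Firm A's maximin is 6.
Column maxima: 7, 9, 6 → Firm B's minimax is 6.
They coincide at (low price, high price), so the value is 6.

6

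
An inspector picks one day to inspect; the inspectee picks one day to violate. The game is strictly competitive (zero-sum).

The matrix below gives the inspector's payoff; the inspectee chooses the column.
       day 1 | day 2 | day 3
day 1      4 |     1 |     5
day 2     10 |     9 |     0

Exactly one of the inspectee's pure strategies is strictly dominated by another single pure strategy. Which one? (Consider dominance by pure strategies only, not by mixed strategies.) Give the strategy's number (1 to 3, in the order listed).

The inspectee prefers columns that give the inspector less. Compare day 1 with day 2: 1 < 4, 9 < 10.
So day 2 strictly dominates day 1 for the inspectee; day 1 is strictly dominated.

1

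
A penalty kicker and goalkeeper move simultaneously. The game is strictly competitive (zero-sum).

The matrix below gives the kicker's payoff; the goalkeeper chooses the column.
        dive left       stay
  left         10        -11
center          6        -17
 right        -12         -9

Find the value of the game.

Row center is strictly dominated by row left, so the kicker never plays it.
The remaining 2×2 game on (left, right) × (dive left, stay) has no saddle point. Let the kicker play left with probability p; indifference gives 10p − 12(1−p) = −11p − 9(1−p), so p = 1/8.
Similarly the goalkeeper's optimal q on dive left is 1/12, and the value is 10·(1/12) + (-11)·(11/12) = -37/4.

-37/4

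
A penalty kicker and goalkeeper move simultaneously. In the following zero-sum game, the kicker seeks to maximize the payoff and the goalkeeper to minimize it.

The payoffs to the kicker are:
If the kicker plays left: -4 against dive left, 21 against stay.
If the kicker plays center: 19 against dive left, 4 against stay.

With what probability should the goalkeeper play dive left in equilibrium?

17/40

Row minima are -4 and 4, so the kicker's maximin is 4; column maxima are 19 and 21, so the goalkeeper's minimax is 19. These differ, so the equilibrium is in mixed strategies.
Let the goalkeeper play dive left with probability q. The kicker is indifferent when −4q + 21(1−q) = 19q + 4(1−q), giving q = 17/40.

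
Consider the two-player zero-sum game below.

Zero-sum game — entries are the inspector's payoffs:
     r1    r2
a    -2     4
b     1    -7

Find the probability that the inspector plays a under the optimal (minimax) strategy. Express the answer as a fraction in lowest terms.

Row minima are -2 and -7, so the inspector's maximin is -2; column maxima are 1 and 4, so the inspectee's minimax is 1. These differ, so the equilibrium is in mixed strategies.
Let the inspector play a with probability p. The inspectee is indifferent when −2p + (1−p) = 4p − 7(1−p), giving p = 4/7.

4/7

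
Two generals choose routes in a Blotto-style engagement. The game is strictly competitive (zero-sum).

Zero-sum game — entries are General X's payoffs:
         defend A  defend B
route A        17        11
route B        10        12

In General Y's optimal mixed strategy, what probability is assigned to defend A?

Row minima are 11 and 10, so General X's maximin is 11; column maxima are 17 and 12, so General Y's minimax is 12. These differ, so the equilibrium is in mixed strategies.
Let General Y play defend A with probability q. General X is indifferent when 17q + 11(1−q) = 10q + 12(1−q), giving q = 1/8.

1/8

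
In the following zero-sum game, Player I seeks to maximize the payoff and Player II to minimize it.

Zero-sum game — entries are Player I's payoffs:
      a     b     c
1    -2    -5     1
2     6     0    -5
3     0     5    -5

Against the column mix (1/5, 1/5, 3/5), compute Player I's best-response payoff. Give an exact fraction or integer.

1: (-2)·(1/5) + (-5)·(1/5) + (1)·(3/5) = -4/5.
2: (6)·(1/5) + (0)·(1/5) + (-5)·(3/5) = -9/5.
3: (0)·(1/5) + (5)·(1/5) + (-5)·(3/5) = -2.
The best pure response is 1 with expected payoff -4/5.

-4/5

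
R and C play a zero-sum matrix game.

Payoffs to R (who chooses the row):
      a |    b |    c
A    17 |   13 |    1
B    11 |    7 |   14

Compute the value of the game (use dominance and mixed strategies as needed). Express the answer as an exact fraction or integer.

Column a is strictly dominated by b for C (it gives R more in every row).
The remaining 2×2 game on (A, B) × (b, c) has no saddle point. Let R play A with probability p; indifference gives 13p + 7(1−p) = p + 14(1−p), so p = 7/19.
Similarly C's optimal q on b is 13/19, and the value is 13·(13/19) + (1)·(6/19) = 175/19.

175/19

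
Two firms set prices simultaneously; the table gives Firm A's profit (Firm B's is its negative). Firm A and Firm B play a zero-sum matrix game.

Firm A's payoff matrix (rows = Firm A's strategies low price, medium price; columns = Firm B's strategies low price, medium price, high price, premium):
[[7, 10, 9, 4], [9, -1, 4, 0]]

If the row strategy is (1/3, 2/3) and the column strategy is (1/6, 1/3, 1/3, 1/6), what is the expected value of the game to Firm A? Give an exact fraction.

Against (1/6, 1/3, 1/3, 1/6), each row's expected payoff is low price: 49/6; medium price: 5/2.
Taking the (1/3, 2/3)-weighted average: (1/3)·(49/6) + (2/3)·(5/2) = 79/18.

79/18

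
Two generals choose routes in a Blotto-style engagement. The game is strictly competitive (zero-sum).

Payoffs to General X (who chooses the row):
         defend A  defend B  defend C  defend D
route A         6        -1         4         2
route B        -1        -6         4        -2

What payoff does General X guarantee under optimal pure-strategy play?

Row minima: -1, -6 → General X's maximin is -1.
Column maxima: 6, -1, 4, 2 → General Y's minimax is -1.
They coincide at (route A, defend B), so the value is -1.

-1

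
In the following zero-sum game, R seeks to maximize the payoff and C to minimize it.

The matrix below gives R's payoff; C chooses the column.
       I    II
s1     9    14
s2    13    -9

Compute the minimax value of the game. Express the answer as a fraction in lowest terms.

263/27

Row minima are 9 and -9, so R's maximin is 9; column maxima are 13 and 14, so C's minimax is 13. These differ, so the equilibrium is in mixed strategies.
Let R play s1 with probability p. C is indifferent when 9p + 13(1−p) = 14p − 9(1−p), giving p = 22/27.
Let C play I with probability q. R is indifferent when 9q + 14(1−q) = 13q − 9(1−q), giving q = 23/27.
The value is 9·(23/27) + (14)·(4/27) = 263/27.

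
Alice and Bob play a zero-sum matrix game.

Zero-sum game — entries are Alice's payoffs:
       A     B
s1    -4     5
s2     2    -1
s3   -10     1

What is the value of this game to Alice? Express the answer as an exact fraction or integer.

1/2

Row s3 is strictly dominated by row s1, so Alice never plays it.
The remaining 2×2 game on (s1, s2) × (A, B) has no saddle point. Let Alice play s1 with probability p; indifference gives −4p + 2(1−p) = 5p − (1−p), so p = 1/4.
Similarly Bob's optimal q on A is 1/2, and the value is -4·(1/2) + (5)·(1/2) = 1/2.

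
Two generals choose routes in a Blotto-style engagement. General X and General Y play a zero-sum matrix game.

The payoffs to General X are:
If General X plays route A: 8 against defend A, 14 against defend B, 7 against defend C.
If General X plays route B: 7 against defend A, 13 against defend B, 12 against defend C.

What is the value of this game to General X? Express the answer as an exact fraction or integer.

47/6

Column defend B is strictly dominated by defend A for General Y (it gives General X more in every row).
The remaining 2×2 game on (route A, route B) × (defend A, defend C) has no saddle point. Let General X play route A with probability p; indifference gives 8p + 7(1−p) = 7p + 12(1−p), so p = 5/6.
Similarly General Y's optimal q on defend A is 5/6, and the value is 8·(5/6) + (7)·(1/6) = 47/6.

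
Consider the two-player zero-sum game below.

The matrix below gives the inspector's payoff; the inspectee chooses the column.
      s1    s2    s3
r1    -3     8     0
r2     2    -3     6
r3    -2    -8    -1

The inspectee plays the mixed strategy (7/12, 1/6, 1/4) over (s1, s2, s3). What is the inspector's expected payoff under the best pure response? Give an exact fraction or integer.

r1: (-3)·(7/12) + (8)·(1/6) + (0)·(1/4) = -5/12.
r2: (2)·(7/12) + (-3)·(1/6) + (6)·(1/4) = 13/6.
r3: (-2)·(7/12) + (-8)·(1/6) + (-1)·(1/4) = -11/4.
The best pure response is r2 with expected payoff 13/6.

13/6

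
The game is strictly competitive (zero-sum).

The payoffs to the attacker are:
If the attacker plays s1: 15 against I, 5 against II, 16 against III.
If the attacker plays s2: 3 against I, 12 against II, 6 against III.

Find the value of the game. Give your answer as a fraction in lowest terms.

165/19

Column III is strictly dominated by I for the defender (it gives the attacker more in every row).
The remaining 2×2 game on (s1, s2) × (I, II) has no saddle point. Let the attacker play s1 with probability p; indifference gives 15p + 3(1−p) = 5p + 12(1−p), so p = 9/19.
Similarly the defender's optimal q on I is 7/19, and the value is 15·(7/19) + (5)·(12/19) = 165/19.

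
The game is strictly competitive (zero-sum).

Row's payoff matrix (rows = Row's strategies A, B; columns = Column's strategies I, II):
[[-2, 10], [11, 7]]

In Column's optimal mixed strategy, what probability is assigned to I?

3/16

Row minima are -2 and 7, so Row's maximin is 7; column maxima are 11 and 10, so Column's minimax is 10. These differ, so the equilibrium is in mixed strategies.
Let Column play I with probability q. Row is indifferent when −2q + 10(1−q) = 11q + 7(1−q), giving q = 3/16.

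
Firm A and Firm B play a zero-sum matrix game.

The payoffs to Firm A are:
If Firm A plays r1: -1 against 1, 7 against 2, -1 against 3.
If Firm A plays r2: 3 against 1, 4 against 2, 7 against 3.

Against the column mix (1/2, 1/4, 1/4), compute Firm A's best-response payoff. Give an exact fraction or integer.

17/4

r1: (-1)·(1/2) + (7)·(1/4) + (-1)·(1/4) = 1.
r2: (3)·(1/2) + (4)·(1/4) + (7)·(1/4) = 17/4.
The best pure response is r2 with expected payoff 17/4.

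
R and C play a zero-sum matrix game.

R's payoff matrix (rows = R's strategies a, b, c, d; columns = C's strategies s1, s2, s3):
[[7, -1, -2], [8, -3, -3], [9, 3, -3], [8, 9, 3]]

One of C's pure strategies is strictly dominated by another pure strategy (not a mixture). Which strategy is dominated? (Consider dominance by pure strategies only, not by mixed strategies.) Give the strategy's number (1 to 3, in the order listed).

1

C prefers columns that give R less. Compare s1 with s3: -2 < 7, -3 < 8, -3 < 9, 3 < 8.
So s3 strictly dominates s1 for C; s1 is strictly dominated.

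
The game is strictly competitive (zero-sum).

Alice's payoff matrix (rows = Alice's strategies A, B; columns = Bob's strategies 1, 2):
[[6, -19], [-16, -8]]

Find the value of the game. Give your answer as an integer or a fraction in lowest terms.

Row minima are -19 and -16, so Alice's maximin is -16; column maxima are 6 and -8, so Bob's minimax is -8. These differ, so the equilibrium is in mixed strategies.
Let Alice play A with probability p. Bob is indifferent when 6p − 16(1−p) = −19p − 8(1−p), giving p = 8/33.
Let Bob play 1 with probability q. Alice is indifferent when 6q − 19(1−q) = −16q − 8(1−q), giving q = 1/3.
The value is 6·(1/3) + (-19)·(2/3) = -32/3.

-32/3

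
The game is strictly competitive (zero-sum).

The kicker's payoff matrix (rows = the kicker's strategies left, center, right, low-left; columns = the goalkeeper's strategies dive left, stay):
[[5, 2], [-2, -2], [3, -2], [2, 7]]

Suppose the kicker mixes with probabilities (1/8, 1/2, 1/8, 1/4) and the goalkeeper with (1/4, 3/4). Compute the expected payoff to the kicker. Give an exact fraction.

Against (1/4, 3/4), each row's expected payoff is left: 11/4; center: -2; right: -3/4; low-left: 23/4.
Taking the (1/8, 1/2, 1/8, 1/4)-weighted average: (1/8)·(11/4) + (1/2)·(-2) + (1/8)·(-3/4) + (1/4)·(23/4) = 11/16.

11/16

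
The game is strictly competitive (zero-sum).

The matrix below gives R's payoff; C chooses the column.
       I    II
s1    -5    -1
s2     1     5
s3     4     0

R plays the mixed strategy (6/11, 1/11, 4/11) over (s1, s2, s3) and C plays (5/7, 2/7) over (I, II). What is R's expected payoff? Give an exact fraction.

Against (5/7, 2/7), each row's expected payoff is s1: -27/7; s2: 15/7; s3: 20/7.
Taking the (6/11, 1/11, 4/11)-weighted average: (6/11)·(-27/7) + (1/11)·(15/7) + (4/11)·(20/7) = -67/77.

-67/77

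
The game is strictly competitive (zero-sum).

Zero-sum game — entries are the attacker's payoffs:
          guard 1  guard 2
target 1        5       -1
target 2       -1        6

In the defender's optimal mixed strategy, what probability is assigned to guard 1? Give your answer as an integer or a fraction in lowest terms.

Row minima are -1 and -1, so the attacker's maximin is -1; column maxima are 5 and 6, so the defender's minimax is 5. These differ, so the equilibrium is in mixed strategies.
Let the defender play guard 1 with probability q. The attacker is indifferent when 5q − (1−q) = −q + 6(1−q), giving q = 7/13.

7/13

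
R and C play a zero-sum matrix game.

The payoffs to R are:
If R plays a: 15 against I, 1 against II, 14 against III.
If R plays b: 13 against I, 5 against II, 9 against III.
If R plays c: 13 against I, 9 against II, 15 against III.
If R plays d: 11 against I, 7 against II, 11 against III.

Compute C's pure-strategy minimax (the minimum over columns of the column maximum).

The worst case (largest entry) in each column is I: 15, II: 9, III: 15.
The best (smallest) of these is 9.

9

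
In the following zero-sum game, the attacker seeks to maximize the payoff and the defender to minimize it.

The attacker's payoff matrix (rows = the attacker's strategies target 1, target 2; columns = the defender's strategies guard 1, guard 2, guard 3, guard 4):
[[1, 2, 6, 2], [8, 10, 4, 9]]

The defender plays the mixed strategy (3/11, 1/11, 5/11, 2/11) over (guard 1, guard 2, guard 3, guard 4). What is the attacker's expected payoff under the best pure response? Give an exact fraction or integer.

72/11

target 1: (1)·(3/11) + (2)·(1/11) + (6)·(5/11) + (2)·(2/11) = 39/11.
target 2: (8)·(3/11) + (10)·(1/11) + (4)·(5/11) + (9)·(2/11) = 72/11.
The best pure response is target 2 with expected payoff 72/11.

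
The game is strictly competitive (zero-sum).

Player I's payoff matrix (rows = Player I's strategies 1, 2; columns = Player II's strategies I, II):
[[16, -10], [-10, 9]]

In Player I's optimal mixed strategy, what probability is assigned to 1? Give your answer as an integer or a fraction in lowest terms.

19/45

Row minima are -10 and -10, so Player I's maximin is -10; column maxima are 16 and 9, so Player II's minimax is 9. These differ, so the equilibrium is in mixed strategies.
Let Player I play 1 with probability p. Player II is indifferent when 16p − 10(1−p) = −10p + 9(1−p), giving p = 19/45.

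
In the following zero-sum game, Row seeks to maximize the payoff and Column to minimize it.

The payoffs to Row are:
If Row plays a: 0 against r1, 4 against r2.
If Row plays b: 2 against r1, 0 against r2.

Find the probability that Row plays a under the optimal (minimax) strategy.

1/3

Row minima are 0 and 0, so Row's maximin is 0; column maxima are 2 and 4, so Column's minimax is 2. These differ, so the equilibrium is in mixed strategies.
Let Row play a with probability p. Column is indifferent when 2(1−p) = 4p, giving p = 1/3.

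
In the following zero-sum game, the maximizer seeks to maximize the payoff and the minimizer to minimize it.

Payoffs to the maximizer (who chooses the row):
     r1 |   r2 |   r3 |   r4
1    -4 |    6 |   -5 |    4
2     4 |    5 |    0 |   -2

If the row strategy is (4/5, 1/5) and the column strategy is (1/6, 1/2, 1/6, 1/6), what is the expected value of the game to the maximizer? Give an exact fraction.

Against (1/6, 1/2, 1/6, 1/6), each row's expected payoff is 1: 13/6; 2: 17/6.
Taking the (4/5, 1/5)-weighted average: (4/5)·(13/6) + (1/5)·(17/6) = 23/10.

23/10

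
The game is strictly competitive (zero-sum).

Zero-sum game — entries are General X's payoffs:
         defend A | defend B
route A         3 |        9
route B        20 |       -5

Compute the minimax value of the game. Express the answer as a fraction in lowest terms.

Row minima are 3 and -5, so General X's maximin is 3; column maxima are 20 and 9, so General Y's minimax is 9. These differ, so the equilibrium is in mixed strategies.
Let General X play route A with probability p. General Y is indifferent when 3p + 20(1−p) = 9p − 5(1−p), giving p = 25/31.
Let General Y play defend A with probability q. General X is indifferent when 3q + 9(1−q) = 20q − 5(1−q), giving q = 14/31.
The value is 3·(14/31) + (9)·(17/31) = 195/31.

195/31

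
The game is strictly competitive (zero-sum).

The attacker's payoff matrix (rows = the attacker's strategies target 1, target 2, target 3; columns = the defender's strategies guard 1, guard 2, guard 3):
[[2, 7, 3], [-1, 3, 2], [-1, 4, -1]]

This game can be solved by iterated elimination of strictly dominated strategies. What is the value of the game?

2

Row target 3 is strictly dominated by row target 1 (2>-1, 7>4, 3>-1); eliminate target 3.
Column guard 3 is strictly dominated by guard 1 for the defender (2<3, -1<2); eliminate guard 3.
Column guard 2 is strictly dominated by guard 1 for the defender (2<7, -1<3); eliminate guard 2.
Row target 2 is strictly dominated by row target 1 (2>-1); eliminate target 2.
Only (target 1, guard 1) remains, with payoff 2.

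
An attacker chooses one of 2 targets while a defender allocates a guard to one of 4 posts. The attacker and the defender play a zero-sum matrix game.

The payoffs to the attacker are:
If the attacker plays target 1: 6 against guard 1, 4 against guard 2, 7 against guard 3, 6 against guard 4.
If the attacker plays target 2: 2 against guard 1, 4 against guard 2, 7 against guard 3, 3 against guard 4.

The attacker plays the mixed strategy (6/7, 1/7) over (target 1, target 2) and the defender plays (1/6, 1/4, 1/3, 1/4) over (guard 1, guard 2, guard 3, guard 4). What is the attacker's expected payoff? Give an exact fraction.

473/84

Against (1/6, 1/4, 1/3, 1/4), each row's expected payoff is target 1: 35/6; target 2: 53/12.
Taking the (6/7, 1/7)-weighted average: (6/7)·(35/6) + (1/7)·(53/12) = 473/84.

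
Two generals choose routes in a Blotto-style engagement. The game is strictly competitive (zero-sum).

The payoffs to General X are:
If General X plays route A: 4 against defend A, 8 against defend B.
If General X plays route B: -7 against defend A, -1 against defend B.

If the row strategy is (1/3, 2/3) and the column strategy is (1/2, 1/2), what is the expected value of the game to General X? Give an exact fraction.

Against (1/2, 1/2), each row's expected payoff is route A: 6; route B: -4.
Taking the (1/3, 2/3)-weighted average: (1/3)·(6) + (2/3)·(-4) = -2/3.

-2/3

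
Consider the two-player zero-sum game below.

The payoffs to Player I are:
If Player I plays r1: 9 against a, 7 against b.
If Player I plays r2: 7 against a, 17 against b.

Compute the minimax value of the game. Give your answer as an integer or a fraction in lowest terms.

26/3

Row minima are 7 and 7, so Player I's maximin is 7; column maxima are 9 and 17, so Player II's minimax is 9. These differ, so the equilibrium is in mixed strategies.
Let Player I play r1 with probability p. Player II is indifferent when 9p + 7(1−p) = 7p + 17(1−p), giving p = 5/6.
Let Player II play a with probability q. Player I is indifferent when 9q + 7(1−q) = 7q + 17(1−q), giving q = 5/6.
The value is 9·(5/6) + (7)·(1/6) = 26/3.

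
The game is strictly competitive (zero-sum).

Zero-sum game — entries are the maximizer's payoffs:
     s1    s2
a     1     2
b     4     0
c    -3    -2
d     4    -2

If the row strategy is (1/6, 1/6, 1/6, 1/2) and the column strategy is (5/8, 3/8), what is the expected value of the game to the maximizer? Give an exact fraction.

13/12

Against (5/8, 3/8), each row's expected payoff is a: 11/8; b: 5/2; c: -21/8; d: 7/4.
Taking the (1/6, 1/6, 1/6, 1/2)-weighted average: (1/6)·(11/8) + (1/6)·(5/2) + (1/6)·(-21/8) + (1/2)·(7/4) = 13/12.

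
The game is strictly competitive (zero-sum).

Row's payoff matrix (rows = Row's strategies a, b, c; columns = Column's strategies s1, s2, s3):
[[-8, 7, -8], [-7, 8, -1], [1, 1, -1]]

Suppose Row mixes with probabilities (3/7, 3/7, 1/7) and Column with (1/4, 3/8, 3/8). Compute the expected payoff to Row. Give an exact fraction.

Against (1/4, 3/8, 3/8), each row's expected payoff is a: -19/8; b: 7/8; c: 1/4.
Taking the (3/7, 3/7, 1/7)-weighted average: (3/7)·(-19/8) + (3/7)·(7/8) + (1/7)·(1/4) = -17/28.

-17/28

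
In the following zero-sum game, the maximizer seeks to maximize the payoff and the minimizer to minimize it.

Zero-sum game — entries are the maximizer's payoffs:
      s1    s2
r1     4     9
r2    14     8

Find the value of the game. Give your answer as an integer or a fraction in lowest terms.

94/11

Row minima are 4 and 8, so the maximizer's maximin is 8; column maxima are 14 and 9, so the minimizer's minimax is 9. These differ, so the equilibrium is in mixed strategies.
Let the maximizer play r1 with probability p. The minimizer is indifferent when 4p + 14(1−p) = 9p + 8(1−p), giving p = 6/11.
Let the minimizer play s1 with probability q. The maximizer is indifferent when 4q + 9(1−q) = 14q + 8(1−q), giving q = 1/11.
The value is 4·(1/11) + (9)·(10/11) = 94/11.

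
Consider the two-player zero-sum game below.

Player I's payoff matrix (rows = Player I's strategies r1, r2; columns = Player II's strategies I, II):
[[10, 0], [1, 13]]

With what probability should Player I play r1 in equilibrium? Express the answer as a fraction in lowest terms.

Row minima are 0 and 1, so Player I's maximin is 1; column maxima are 10 and 13, so Player II's minimax is 10. These differ, so the equilibrium is in mixed strategies.
Let Player I play r1 with probability p. Player II is indifferent when 10p + (1−p) = 13(1−p), giving p = 6/11.

6/11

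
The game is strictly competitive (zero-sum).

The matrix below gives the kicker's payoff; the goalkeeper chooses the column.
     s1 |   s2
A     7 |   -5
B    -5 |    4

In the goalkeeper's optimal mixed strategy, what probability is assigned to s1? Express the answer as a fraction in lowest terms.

3/7

Row minima are -5 and -5, so the kicker's maximin is -5; column maxima are 7 and 4, so the goalkeeper's minimax is 4. These differ, so the equilibrium is in mixed strategies.
Let the goalkeeper play s1 with probability q. The kicker is indifferent when 7q − 5(1−q) = −5q + 4(1−q), giving q = 3/7.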